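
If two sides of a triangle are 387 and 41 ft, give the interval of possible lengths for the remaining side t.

By the triangle inequality, t must be less than 387 + 41 = 428 and greater than |387 − 41| = 346.

346 < t < 428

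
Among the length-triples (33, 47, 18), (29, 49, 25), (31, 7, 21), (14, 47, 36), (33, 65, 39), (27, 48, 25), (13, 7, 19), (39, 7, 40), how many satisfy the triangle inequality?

(18,33,47): 18+33 > 47 → valid
(25,29,49): 25+29 > 49 → valid
(7,21,31): 7+21 ≤ 31 → not valid
(14,36,47): 14+36 > 47 → valid
(33,39,65): 33+39 > 65 → valid
(25,27,48): 25+27 > 48 → valid
(7,13,19): 7+13 > 19 → valid
(7,39,40): 7+39 > 40 → valid
7 of the 8 triples form a triangle.

7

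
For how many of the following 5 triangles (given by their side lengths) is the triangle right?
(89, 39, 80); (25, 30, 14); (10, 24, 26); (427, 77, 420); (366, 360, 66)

(89,39,80): 39²+80² = 7921 = 89² → right
(25,30,14): 14²+25² = 821 < 900 = 30² → obtuse
(10,24,26): 10²+24² = 676 = 26² → right
(427,77,420): 77²+420² = 182329 = 427² → right
(366,360,66): 66²+360² = 133956 = 366² → right
4 of the 5 are right.

4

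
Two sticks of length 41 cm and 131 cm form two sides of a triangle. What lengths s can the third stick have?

90 < s < 172 (cm)

By the triangle inequality, s must be less than 41 + 131 = 172 and greater than |41 − 131| = 90.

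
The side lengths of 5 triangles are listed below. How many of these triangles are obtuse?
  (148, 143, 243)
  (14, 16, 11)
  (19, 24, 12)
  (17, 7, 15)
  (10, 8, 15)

(148,143,243): 143²+148² = 42353 < 59049 = 243² → obtuse
(14,16,11): 11²+14² = 317 > 256 = 16² → acute
(19,24,12): 12²+19² = 505 < 576 = 24² → obtuse
(17,7,15): 7²+15² = 274 < 289 = 17² → obtuse
(10,8,15): 8²+10² = 164 < 225 = 15² → obtuse
4 of the 5 are obtuse.

4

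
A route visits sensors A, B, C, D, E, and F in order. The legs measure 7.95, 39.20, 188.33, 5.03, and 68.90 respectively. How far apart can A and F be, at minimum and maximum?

67.25 ≤ AF ≤ 309.41

The maximum is all hops collinear in one direction: 7.95 + 39.20 + 188.33 + 5.03 + 68.90 = 309.41.
The longest hop is 188.33; the others sum to 121.08. Folding the others back against it leaves at least 188.33 − 121.08 = 67.25.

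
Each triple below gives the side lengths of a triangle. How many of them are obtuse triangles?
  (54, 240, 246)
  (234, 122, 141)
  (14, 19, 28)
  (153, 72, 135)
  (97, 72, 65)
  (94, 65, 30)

3

(54,240,246): 54²+240² = 60516 = 246² → right
(234,122,141): 122²+141² = 34765 < 54756 = 234² → obtuse
(14,19,28): 14²+19² = 557 < 784 = 28² → obtuse
(153,72,135): 72²+135² = 23409 = 153² → right
(97,72,65): 65²+72² = 9409 = 97² → right
(94,65,30): 30²+65² = 5125 < 8836 = 94² → obtuse
3 of the 6 are obtuse.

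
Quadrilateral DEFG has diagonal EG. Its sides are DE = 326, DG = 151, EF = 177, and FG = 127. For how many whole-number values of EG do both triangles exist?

From triangle DEG: 175 < EG < 477.
From triangle FEG: 50 < EG < 304.
Intersection: 175 < EG < 304, so integers 176 through 303: 128 values.

128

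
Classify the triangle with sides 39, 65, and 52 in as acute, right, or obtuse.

Compare the square of the longest side to the sum of squares of the other two: 39² + 52² = 4225 = 65².

right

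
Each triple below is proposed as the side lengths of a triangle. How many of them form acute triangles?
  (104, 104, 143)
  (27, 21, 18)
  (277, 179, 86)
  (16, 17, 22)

3

(104,104,143): 104²+104² = 21632 > 20449 = 143² → acute
(27,21,18): 18²+21² = 765 > 729 = 27² → acute
(277,179,86): 86+179 ≤ 277, not a triangle
(16,17,22): 16²+17² = 545 > 484 = 22² → acute
3 of the 4 are acute.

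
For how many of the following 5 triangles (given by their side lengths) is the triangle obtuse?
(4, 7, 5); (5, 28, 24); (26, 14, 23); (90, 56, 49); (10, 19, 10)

(4,7,5): 4²+5² = 41 < 49 = 7² → obtuse
(5,28,24): 5²+24² = 601 < 784 = 28² → obtuse
(26,14,23): 14²+23² = 725 > 676 = 26² → acute
(90,56,49): 49²+56² = 5537 < 8100 = 90² → obtuse
(10,19,10): 10²+10² = 200 < 361 = 19² → obtuse
4 of the 5 are obtuse.

4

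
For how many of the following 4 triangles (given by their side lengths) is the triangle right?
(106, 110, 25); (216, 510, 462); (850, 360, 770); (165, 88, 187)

(106,110,25): 25²+106² = 11861 < 12100 = 110² → obtuse
(216,510,462): 216²+462² = 260100 = 510² → right
(850,360,770): 360²+770² = 722500 = 850² → right
(165,88,187): 88²+165² = 34969 = 187² → right
3 of the 4 are right.

3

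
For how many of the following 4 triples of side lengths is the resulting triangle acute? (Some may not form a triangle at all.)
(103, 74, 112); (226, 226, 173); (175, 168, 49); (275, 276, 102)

(103,74,112): 74²+103² = 16085 > 12544 = 112² → acute
(226,226,173): 173²+226² = 81005 > 51076 = 226² → acute
(175,168,49): 49²+168² = 30625 = 175² → right
(275,276,102): 102²+275² = 86029 > 76176 = 276² → acute
3 of the 4 are acute.

3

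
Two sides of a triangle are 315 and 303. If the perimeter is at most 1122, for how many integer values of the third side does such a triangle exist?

Triangle inequality: 12 < x < 618. Perimeter ≤ 1122 gives x ≤ 1122 − 315 − 303 = 504.
So 12 < x ≤ 504; integers 13 through 504: 492 values.

492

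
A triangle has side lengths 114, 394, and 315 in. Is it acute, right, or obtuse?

Compare the square of the longest side to the sum of squares of the other two: 114² + 315² = 112221 < 155236 = 394².

obtuse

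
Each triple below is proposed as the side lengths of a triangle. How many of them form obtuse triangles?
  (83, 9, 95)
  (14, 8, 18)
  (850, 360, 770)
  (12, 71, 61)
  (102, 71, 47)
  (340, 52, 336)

(83,9,95): 9+83 ≤ 95, not a triangle
(14,8,18): 8²+14² = 260 < 324 = 18² → obtuse
(850,360,770): 360²+770² = 722500 = 850² → right
(12,71,61): 12²+61² = 3865 < 5041 = 71² → obtuse
(102,71,47): 47²+71² = 7250 < 10404 = 102² → obtuse
(340,52,336): 52²+336² = 115600 = 340² → right
3 of the 6 are obtuse.

3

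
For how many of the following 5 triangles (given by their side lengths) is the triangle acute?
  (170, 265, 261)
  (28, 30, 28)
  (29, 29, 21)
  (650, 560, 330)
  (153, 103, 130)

(170,265,261): 170²+261² = 97021 > 70225 = 265² → acute
(28,30,28): 28²+28² = 1568 > 900 = 30² → acute
(29,29,21): 21²+29² = 1282 > 841 = 29² → acute
(650,560,330): 330²+560² = 422500 = 650² → right
(153,103,130): 103²+130² = 27509 > 23409 = 153² → acute
4 of the 5 are acute.

4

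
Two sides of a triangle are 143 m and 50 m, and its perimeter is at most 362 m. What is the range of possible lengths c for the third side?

93 < c ≤ 169

Triangle inequality alone gives 93 < c < 193.
The perimeter condition gives c ≤ 362 − 143 − 50 = 169.
Intersecting the two: 93 < c ≤ 169.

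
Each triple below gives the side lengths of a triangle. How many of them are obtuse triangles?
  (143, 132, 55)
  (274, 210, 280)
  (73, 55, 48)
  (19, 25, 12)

(143,132,55): 55²+132² = 20449 = 143² → right
(274,210,280): 210²+274² = 119176 > 78400 = 280² → acute
(73,55,48): 48²+55² = 5329 = 73² → right
(19,25,12): 12²+19² = 505 < 625 = 25² → obtuse
1 of the 4 is obtuse.

1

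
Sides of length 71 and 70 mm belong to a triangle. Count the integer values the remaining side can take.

139

The third side lies in the open interval (1, 141).
Integers from 2 to 140 inclusive: 140 − 2 + 1 = 139.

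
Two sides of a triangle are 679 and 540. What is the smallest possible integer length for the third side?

The third side must be strictly greater than |679 − 540| = 139.
The smallest integer above 139 is 140.

140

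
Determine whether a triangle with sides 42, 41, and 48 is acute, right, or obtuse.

acute

Compare the square of the longest side to the sum of squares of the other two: 41² + 42² = 3445 > 2304 = 48².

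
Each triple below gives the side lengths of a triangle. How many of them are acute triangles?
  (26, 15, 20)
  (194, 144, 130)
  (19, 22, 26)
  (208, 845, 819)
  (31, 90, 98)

1

(26,15,20): 15²+20² = 625 < 676 = 26² → obtuse
(194,144,130): 130²+144² = 37636 = 194² → right
(19,22,26): 19²+22² = 845 > 676 = 26² → acute
(208,845,819): 208²+819² = 714025 = 845² → right
(31,90,98): 31²+90² = 9061 < 9604 = 98² → obtuse
1 of the 5 is acute.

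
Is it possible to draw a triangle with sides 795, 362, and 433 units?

The two shorter sides sum to 795, exactly equal to the longest side 795.
That gives only a degenerate (flat) triangle — the inequality must be strict.

No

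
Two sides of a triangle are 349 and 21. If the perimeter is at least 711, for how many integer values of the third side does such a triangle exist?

29

Triangle inequality: 328 < x < 370. Perimeter ≥ 711 gives x ≥ 711 − 349 − 21 = 341.
So 341 ≤ x < 370; integers 341 through 369: 29 values.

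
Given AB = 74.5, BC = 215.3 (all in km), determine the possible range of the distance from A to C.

By the triangle inequality, |74.5 − 215.3| ≤ AC ≤ 74.5 + 215.3.

140.8 ≤ AC ≤ 289.8 km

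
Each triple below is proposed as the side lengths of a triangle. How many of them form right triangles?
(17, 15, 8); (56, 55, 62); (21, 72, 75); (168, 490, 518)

(17,15,8): 8²+15² = 289 = 17² → right
(56,55,62): 55²+56² = 6161 > 3844 = 62² → acute
(21,72,75): 21²+72² = 5625 = 75² → right
(168,490,518): 168²+490² = 268324 = 518² → right
3 of the 4 are right.

3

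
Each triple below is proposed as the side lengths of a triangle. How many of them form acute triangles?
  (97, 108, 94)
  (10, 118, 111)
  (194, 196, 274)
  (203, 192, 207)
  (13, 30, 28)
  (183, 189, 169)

5

(97,108,94): 94²+97² = 18245 > 11664 = 108² → acute
(10,118,111): 10²+111² = 12421 < 13924 = 118² → obtuse
(194,196,274): 194²+196² = 76052 > 75076 = 274² → acute
(203,192,207): 192²+203² = 78073 > 42849 = 207² → acute
(13,30,28): 13²+28² = 953 > 900 = 30² → acute
(183,189,169): 169²+183² = 62050 > 35721 = 189² → acute
5 of the 6 are acute.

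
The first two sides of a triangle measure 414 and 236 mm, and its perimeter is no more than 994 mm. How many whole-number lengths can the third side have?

166

Triangle inequality: 178 < x < 650. Perimeter ≤ 994 gives x ≤ 994 − 414 − 236 = 344.
So 178 < x ≤ 344; integers 179 through 344: 166 values.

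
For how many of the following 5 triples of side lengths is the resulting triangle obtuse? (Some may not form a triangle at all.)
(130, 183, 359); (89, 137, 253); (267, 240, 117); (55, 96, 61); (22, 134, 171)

(130,183,359): 130+183 ≤ 359, not a triangle
(89,137,253): 89+137 ≤ 253, not a triangle
(267,240,117): 117²+240² = 71289 = 267² → right
(55,96,61): 55²+61² = 6746 < 9216 = 96² → obtuse
(22,134,171): 22+134 ≤ 171, not a triangle
1 of the 5 is obtuse.

1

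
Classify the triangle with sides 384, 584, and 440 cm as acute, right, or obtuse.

right

Compare the square of the longest side to the sum of squares of the other two: 384² + 440² = 341056 = 584².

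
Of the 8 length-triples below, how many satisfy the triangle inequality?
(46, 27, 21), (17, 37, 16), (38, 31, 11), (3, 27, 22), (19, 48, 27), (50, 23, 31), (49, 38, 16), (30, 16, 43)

5

(21,27,46): 21+27 > 46 → valid
(16,17,37): 16+17 ≤ 37 → not valid
(11,31,38): 11+31 > 38 → valid
(3,22,27): 3+22 ≤ 27 → not valid
(19,27,48): 19+27 ≤ 48 → not valid
(23,31,50): 23+31 > 50 → valid
(16,38,49): 16+38 > 49 → valid
(16,30,43): 16+30 > 43 → valid
5 of the 8 triples form a triangle.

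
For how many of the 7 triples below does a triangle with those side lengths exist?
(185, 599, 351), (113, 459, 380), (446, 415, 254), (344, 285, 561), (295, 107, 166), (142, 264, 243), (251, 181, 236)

5

(185,351,599): 185+351 ≤ 599 → not valid
(113,380,459): 113+380 > 459 → valid
(254,415,446): 254+415 > 446 → valid
(285,344,561): 285+344 > 561 → valid
(107,166,295): 107+166 ≤ 295 → not valid
(142,243,264): 142+243 > 264 → valid
(181,236,251): 181+236 > 251 → valid
5 of the 7 triples form a triangle.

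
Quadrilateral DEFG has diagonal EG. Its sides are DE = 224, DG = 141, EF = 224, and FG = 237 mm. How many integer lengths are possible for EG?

From triangle DEG: 83 < EG < 365.
From triangle FEG: 13 < EG < 461.
Intersection: 83 < EG < 365, so integers 84 through 364: 281 values.

281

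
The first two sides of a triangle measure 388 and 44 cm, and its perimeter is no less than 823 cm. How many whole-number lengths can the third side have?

41

Triangle inequality: 344 < x < 432. Perimeter ≥ 823 gives x ≥ 823 − 388 − 44 = 391.
So 391 ≤ x < 432; integers 391 through 431: 41 values.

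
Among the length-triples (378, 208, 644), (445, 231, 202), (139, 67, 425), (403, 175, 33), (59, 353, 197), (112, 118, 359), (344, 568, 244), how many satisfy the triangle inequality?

(208,378,644): 208+378 ≤ 644 → not valid
(202,231,445): 202+231 ≤ 445 → not valid
(67,139,425): 67+139 ≤ 425 → not valid
(33,175,403): 33+175 ≤ 403 → not valid
(59,197,353): 59+197 ≤ 353 → not valid
(112,118,359): 112+118 ≤ 359 → not valid
(244,344,568): 244+344 > 568 → valid
1 of the 7 triples forms a triangle.

1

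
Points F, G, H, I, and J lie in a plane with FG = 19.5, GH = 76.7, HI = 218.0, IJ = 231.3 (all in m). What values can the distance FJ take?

0 ≤ FJ ≤ 545.5 m

The maximum is all hops collinear in one direction: 19.5 + 76.7 + 218.0 + 231.3 = 545.5.
The longest hop is 231.3; the others sum to 314.2. Since 231.3 ≤ 314.2, the path can fold back on itself completely, so the minimum distance is 0.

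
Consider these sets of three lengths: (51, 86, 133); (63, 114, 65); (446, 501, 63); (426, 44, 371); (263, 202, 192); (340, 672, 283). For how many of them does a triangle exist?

(51,86,133): 51+86 > 133 → valid
(63,65,114): 63+65 > 114 → valid
(63,446,501): 63+446 > 501 → valid
(44,371,426): 44+371 ≤ 426 → not valid
(192,202,263): 192+202 > 263 → valid
(283,340,672): 283+340 ≤ 672 → not valid
4 of the 6 triples form a triangle.

4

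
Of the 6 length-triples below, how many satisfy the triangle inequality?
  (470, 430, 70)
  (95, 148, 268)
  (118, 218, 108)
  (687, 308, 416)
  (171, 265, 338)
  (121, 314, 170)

(70,430,470): 70+430 > 470 → valid
(95,148,268): 95+148 ≤ 268 → not valid
(108,118,218): 108+118 > 218 → valid
(308,416,687): 308+416 > 687 → valid
(171,265,338): 171+265 > 338 → valid
(121,170,314): 121+170 ≤ 314 → not valid
4 of the 6 triples form a triangle.

4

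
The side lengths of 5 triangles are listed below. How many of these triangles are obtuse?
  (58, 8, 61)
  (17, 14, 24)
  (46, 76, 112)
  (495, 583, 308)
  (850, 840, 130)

(58,8,61): 8²+58² = 3428 < 3721 = 61² → obtuse
(17,14,24): 14²+17² = 485 < 576 = 24² → obtuse
(46,76,112): 46²+76² = 7892 < 12544 = 112² → obtuse
(495,583,308): 308²+495² = 339889 = 583² → right
(850,840,130): 130²+840² = 722500 = 850² → right
3 of the 5 are obtuse.

3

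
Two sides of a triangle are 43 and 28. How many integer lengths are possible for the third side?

The third side lies in the open interval (15, 71).
Integers from 16 to 70 inclusive: 70 − 16 + 1 = 55.

55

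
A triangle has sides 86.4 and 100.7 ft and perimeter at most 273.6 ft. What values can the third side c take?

Triangle inequality alone gives 14.3 < c < 187.1.
The perimeter condition gives c ≤ 273.6 − 86.4 − 100.7 = 86.5.
Intersecting the two: 14.3 < c ≤ 86.5.

14.3 < c ≤ 86.5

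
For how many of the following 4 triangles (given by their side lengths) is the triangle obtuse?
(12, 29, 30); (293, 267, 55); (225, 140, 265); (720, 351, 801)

1

(12,29,30): 12²+29² = 985 > 900 = 30² → acute
(293,267,55): 55²+267² = 74314 < 85849 = 293² → obtuse
(225,140,265): 140²+225² = 70225 = 265² → right
(720,351,801): 351²+720² = 641601 = 801² → right
1 of the 4 is obtuse.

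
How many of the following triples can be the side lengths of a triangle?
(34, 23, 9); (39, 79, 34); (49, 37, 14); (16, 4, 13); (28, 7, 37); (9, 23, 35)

2

(9,23,34): 9+23 ≤ 34 → not valid
(34,39,79): 34+39 ≤ 79 → not valid
(14,37,49): 14+37 > 49 → valid
(4,13,16): 4+13 > 16 → valid
(7,28,37): 7+28 ≤ 37 → not valid
(9,23,35): 9+23 ≤ 35 → not valid
2 of the 6 triples form a triangle.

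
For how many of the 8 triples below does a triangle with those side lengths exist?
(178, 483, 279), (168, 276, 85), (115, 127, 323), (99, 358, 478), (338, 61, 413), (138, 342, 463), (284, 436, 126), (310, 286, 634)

1

(178,279,483): 178+279 ≤ 483 → not valid
(85,168,276): 85+168 ≤ 276 → not valid
(115,127,323): 115+127 ≤ 323 → not valid
(99,358,478): 99+358 ≤ 478 → not valid
(61,338,413): 61+338 ≤ 413 → not valid
(138,342,463): 138+342 > 463 → valid
(126,284,436): 126+284 ≤ 436 → not valid
(286,310,634): 286+310 ≤ 634 → not valid
1 of the 8 triples forms a triangle.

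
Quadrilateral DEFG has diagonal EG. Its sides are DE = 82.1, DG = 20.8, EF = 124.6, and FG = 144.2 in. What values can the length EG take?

From triangle DEG: |82.1 − 20.8| < EG < 82.1 + 20.8, i.e. 61.3 < EG < 102.9.
From triangle FEG: 19.6 < EG < 268.8.
Both must hold, so EG lies in the intersection.

61.3 < EG < 102.9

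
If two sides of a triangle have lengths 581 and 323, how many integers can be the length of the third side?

645

The third side lies in the open interval (258, 904).
Integers from 259 to 903 inclusive: 903 − 259 + 1 = 645.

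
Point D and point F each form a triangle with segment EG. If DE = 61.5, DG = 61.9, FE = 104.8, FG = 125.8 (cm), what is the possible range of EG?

21.0 < EG < 123.4

From triangle DEG: |61.5 − 61.9| < EG < 61.5 + 61.9, i.e. 0.4 < EG < 123.4.
From triangle FEG: 21.0 < EG < 230.6.
Both must hold, so EG lies in the intersection.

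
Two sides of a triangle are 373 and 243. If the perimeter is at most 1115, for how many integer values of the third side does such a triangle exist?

Triangle inequality: 130 < x < 616. Perimeter ≤ 1115 gives x ≤ 1115 − 373 − 243 = 499.
So 130 < x ≤ 499; integers 131 through 499: 369 values.

369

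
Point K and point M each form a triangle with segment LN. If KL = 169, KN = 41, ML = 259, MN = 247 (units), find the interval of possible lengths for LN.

From triangle KLN: |169 − 41| < LN < 169 + 41, i.e. 128 < LN < 210.
From triangle MLN: 12 < LN < 506.
Both must hold, so LN lies in the intersection.

128 < LN < 210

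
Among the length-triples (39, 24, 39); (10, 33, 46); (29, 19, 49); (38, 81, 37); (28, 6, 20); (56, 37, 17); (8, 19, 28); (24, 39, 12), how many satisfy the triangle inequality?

(24,39,39): 24+39 > 39 → valid
(10,33,46): 10+33 ≤ 46 → not valid
(19,29,49): 19+29 ≤ 49 → not valid
(37,38,81): 37+38 ≤ 81 → not valid
(6,20,28): 6+20 ≤ 28 → not valid
(17,37,56): 17+37 ≤ 56 → not valid
(8,19,28): 8+19 ≤ 28 → not valid
(12,24,39): 12+24 ≤ 39 → not valid
1 of the 8 triples forms a triangle.

1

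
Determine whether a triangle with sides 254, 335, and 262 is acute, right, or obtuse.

acute

Compare the square of the longest side to the sum of squares of the other two: 254² + 262² = 133160 > 112225 = 335².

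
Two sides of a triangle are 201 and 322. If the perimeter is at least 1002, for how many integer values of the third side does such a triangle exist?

Triangle inequality: 121 < x < 523. Perimeter ≥ 1002 gives x ≥ 1002 − 201 − 322 = 479.
So 479 ≤ x < 523; integers 479 through 522: 44 values.

44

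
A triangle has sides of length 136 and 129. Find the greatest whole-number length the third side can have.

The third side must be strictly less than 136 + 129 = 265.
The largest integer below 265 is 264.

264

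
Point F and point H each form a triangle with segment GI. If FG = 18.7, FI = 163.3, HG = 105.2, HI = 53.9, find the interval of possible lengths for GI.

144.6 < GI < 159.1

From triangle FGI: |18.7 − 163.3| < GI < 18.7 + 163.3, i.e. 144.6 < GI < 182.0.
From triangle HGI: 51.3 < GI < 159.1.
Both must hold, so GI lies in the intersection.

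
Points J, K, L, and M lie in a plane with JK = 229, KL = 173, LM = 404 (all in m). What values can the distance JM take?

The maximum is all hops collinear in one direction: 229 + 173 + 404 = 806.
The longest hop is 404; the others sum to 402. Folding the others back against it leaves at least 404 − 402 = 2.

2 ≤ JM ≤ 806 m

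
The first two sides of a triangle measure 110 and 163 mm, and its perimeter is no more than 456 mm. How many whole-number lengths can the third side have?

130

Triangle inequality: 53 < x < 273. Perimeter ≤ 456 gives x ≤ 456 − 110 − 163 = 183.
So 53 < x ≤ 183; integers 54 through 183: 130 values.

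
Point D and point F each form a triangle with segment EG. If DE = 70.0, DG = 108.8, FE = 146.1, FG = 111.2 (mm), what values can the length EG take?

38.8 < EG < 178.8

From triangle DEG: |70.0 − 108.8| < EG < 70.0 + 108.8, i.e. 38.8 < EG < 178.8.
From triangle FEG: 34.9 < EG < 257.3.
Both must hold, so EG lies in the intersection.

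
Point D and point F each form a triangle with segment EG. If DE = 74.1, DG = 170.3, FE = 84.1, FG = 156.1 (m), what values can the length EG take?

From triangle DEG: |74.1 − 170.3| < EG < 74.1 + 170.3, i.e. 96.2 < EG < 244.4.
From triangle FEG: 72.0 < EG < 240.2.
Both must hold, so EG lies in the intersection.

96.2 < EG < 240.2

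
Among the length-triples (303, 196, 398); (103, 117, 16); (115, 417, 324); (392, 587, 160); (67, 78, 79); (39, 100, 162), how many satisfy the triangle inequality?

4

(196,303,398): 196+303 > 398 → valid
(16,103,117): 16+103 > 117 → valid
(115,324,417): 115+324 > 417 → valid
(160,392,587): 160+392 ≤ 587 → not valid
(67,78,79): 67+78 > 79 → valid
(39,100,162): 39+100 ≤ 162 → not valid
4 of the 6 triples form a triangle.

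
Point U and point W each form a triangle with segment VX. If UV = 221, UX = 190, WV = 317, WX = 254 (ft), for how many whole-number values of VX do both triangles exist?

From triangle UVX: 31 < VX < 411.
From triangle WVX: 63 < VX < 571.
Intersection: 63 < VX < 411, so integers 64 through 410: 347 values.

347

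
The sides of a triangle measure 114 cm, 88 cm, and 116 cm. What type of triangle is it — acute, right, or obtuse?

acute

Compare the square of the longest side to the sum of squares of the other two: 88² + 114² = 20740 > 13456 = 116².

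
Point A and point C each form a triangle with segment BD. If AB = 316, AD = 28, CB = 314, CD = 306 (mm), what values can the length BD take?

288 < BD < 344

From triangle ABD: |316 − 28| < BD < 316 + 28, i.e. 288 < BD < 344.
From triangle CBD: 8 < BD < 620.
Both must hold, so BD lies in the intersection.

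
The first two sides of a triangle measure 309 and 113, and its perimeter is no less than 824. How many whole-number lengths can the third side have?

Triangle inequality: 196 < x < 422. Perimeter ≥ 824 gives x ≥ 824 − 309 − 113 = 402.
So 402 ≤ x < 422; integers 402 through 421: 20 values.

20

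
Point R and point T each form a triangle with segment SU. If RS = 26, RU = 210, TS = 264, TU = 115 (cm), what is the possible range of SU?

184 < SU < 236

From triangle RSU: |26 − 210| < SU < 26 + 210, i.e. 184 < SU < 236.
From triangle TSU: 149 < SU < 379.
Both must hold, so SU lies in the intersection.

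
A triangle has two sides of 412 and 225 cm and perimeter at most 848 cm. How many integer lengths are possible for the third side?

24

Triangle inequality: 187 < x < 637. Perimeter ≤ 848 gives x ≤ 848 − 412 − 225 = 211.
So 187 < x ≤ 211; integers 188 through 211: 24 values.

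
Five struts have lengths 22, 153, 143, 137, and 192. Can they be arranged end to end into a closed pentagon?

A pentagon exists iff every side is shorter than the sum of the others — equivalently, the longest side is less than the sum of the rest.
Longest side 192 < 455 (sum of the remaining 4), so yes.

Yes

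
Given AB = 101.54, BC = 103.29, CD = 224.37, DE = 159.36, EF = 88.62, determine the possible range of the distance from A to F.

The maximum is all hops collinear in one direction: 101.54 + 103.29 + 224.37 + 159.36 + 88.62 = 677.18.
The longest hop is 224.37; the others sum to 452.81. Since 224.37 ≤ 452.81, the path can fold back on itself completely, so the minimum distance is 0.

0 ≤ AF ≤ 677.18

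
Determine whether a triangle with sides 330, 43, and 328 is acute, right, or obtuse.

Compare the square of the longest side to the sum of squares of the other two: 43² + 328² = 109433 > 108900 = 330².

acute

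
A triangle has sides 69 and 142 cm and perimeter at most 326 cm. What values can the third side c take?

73 < c ≤ 115

Triangle inequality alone gives 73 < c < 211.
The perimeter condition gives c ≤ 326 − 69 − 142 = 115.
Intersecting the two: 73 < c ≤ 115.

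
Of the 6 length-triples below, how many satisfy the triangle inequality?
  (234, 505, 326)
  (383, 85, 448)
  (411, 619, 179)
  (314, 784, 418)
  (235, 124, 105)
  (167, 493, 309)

2

(234,326,505): 234+326 > 505 → valid
(85,383,448): 85+383 > 448 → valid
(179,411,619): 179+411 ≤ 619 → not valid
(314,418,784): 314+418 ≤ 784 → not valid
(105,124,235): 105+124 ≤ 235 → not valid
(167,309,493): 167+309 ≤ 493 → not valid
2 of the 6 triples form a triangle.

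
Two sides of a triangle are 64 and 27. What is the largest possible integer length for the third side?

90

The third side must be strictly less than 64 + 27 = 91.
The largest integer below 91 is 90.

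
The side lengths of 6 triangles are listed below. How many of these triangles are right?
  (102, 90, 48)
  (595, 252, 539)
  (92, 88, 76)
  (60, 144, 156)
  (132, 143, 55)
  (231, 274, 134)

4

(102,90,48): 48²+90² = 10404 = 102² → right
(595,252,539): 252²+539² = 354025 = 595² → right
(92,88,76): 76²+88² = 13520 > 8464 = 92² → acute
(60,144,156): 60²+144² = 24336 = 156² → right
(132,143,55): 55²+132² = 20449 = 143² → right
(231,274,134): 134²+231² = 71317 < 75076 = 274² → obtuse
4 of the 6 are right.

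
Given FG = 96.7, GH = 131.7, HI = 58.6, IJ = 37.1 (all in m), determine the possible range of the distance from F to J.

The maximum is all hops collinear in one direction: 96.7 + 131.7 + 58.6 + 37.1 = 324.1.
The longest hop is 131.7; the others sum to 192.4. Since 131.7 ≤ 192.4, the path can fold back on itself completely, so the minimum distance is 0.

0 ≤ FJ ≤ 324.1 m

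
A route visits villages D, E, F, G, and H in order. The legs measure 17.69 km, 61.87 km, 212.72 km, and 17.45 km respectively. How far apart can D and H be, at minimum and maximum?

115.71 ≤ DH ≤ 309.73 km

The maximum is all hops collinear in one direction: 17.69 + 61.87 + 212.72 + 17.45 = 309.73.
The longest hop is 212.72; the others sum to 97.01. Folding the others back against it leaves at least 212.72 − 97.01 = 115.71.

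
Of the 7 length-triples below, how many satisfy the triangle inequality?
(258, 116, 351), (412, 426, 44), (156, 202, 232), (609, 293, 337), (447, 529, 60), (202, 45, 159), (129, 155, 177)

(116,258,351): 116+258 > 351 → valid
(44,412,426): 44+412 > 426 → valid
(156,202,232): 156+202 > 232 → valid
(293,337,609): 293+337 > 609 → valid
(60,447,529): 60+447 ≤ 529 → not valid
(45,159,202): 45+159 > 202 → valid
(129,155,177): 129+155 > 177 → valid
6 of the 7 triples form a triangle.

6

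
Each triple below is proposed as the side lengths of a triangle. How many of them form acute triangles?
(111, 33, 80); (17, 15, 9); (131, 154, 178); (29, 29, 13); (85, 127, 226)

3

(111,33,80): 33²+80² = 7489 < 12321 = 111² → obtuse
(17,15,9): 9²+15² = 306 > 289 = 17² → acute
(131,154,178): 131²+154² = 40877 > 31684 = 178² → acute
(29,29,13): 13²+29² = 1010 > 841 = 29² → acute
(85,127,226): 85+127 ≤ 226, not a triangle
3 of the 5 are acute.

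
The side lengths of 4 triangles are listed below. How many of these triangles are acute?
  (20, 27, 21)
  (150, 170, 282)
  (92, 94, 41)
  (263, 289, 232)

(20,27,21): 20²+21² = 841 > 729 = 27² → acute
(150,170,282): 150²+170² = 51400 < 79524 = 282² → obtuse
(92,94,41): 41²+92² = 10145 > 8836 = 94² → acute
(263,289,232): 232²+263² = 122993 > 83521 = 289² → acute
3 of the 4 are acute.

3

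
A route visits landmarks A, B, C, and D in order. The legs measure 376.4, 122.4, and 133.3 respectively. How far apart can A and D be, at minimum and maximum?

The maximum is all hops collinear in one direction: 376.4 + 122.4 + 133.3 = 632.1.
The longest hop is 376.4; the others sum to 255.7. Folding the others back against it leaves at least 376.4 − 255.7 = 120.7.

120.7 ≤ AD ≤ 632.1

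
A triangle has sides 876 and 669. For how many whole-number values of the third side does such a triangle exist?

The third side lies in the open interval (207, 1545).
Integers from 208 to 1544 inclusive: 1544 − 208 + 1 = 1337.

1337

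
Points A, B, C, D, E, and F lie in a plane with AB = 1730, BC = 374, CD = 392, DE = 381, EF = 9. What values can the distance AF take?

574 ≤ AF ≤ 2886

The maximum is all hops collinear in one direction: 1730 + 374 + 392 + 381 + 9 = 2886.
The longest hop is 1730; the others sum to 1156. Folding the others back against it leaves at least 1730 − 1156 = 574.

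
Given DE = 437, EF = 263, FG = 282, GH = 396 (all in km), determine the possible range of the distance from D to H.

0 ≤ DH ≤ 1378 km

The maximum is all hops collinear in one direction: 437 + 263 + 282 + 396 = 1378.
The longest hop is 437; the others sum to 941. Since 437 ≤ 941, the path can fold back on itself completely, so the minimum distance is 0.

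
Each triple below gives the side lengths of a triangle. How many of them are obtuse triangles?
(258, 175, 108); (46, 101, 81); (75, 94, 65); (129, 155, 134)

2

(258,175,108): 108²+175² = 42289 < 66564 = 258² → obtuse
(46,101,81): 46²+81² = 8677 < 10201 = 101² → obtuse
(75,94,65): 65²+75² = 9850 > 8836 = 94² → acute
(129,155,134): 129²+134² = 34597 > 24025 = 155² → acute
2 of the 4 are obtuse.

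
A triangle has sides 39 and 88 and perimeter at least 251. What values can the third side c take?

Triangle inequality alone gives 49 < c < 127.
The perimeter condition gives c ≥ 251 − 39 − 88 = 124.
Intersecting the two: 124 ≤ c < 127.

124 ≤ c < 127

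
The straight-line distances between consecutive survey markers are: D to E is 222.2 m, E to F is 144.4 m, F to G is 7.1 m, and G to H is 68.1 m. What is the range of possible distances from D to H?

2.6 ≤ DH ≤ 441.8 m

The maximum is all hops collinear in one direction: 222.2 + 144.4 + 7.1 + 68.1 = 441.8.
The longest hop is 222.2; the others sum to 219.6. Folding the others back against it leaves at least 222.2 − 219.6 = 2.6.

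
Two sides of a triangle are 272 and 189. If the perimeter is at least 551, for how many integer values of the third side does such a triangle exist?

Triangle inequality: 83 < x < 461. Perimeter ≥ 551 gives x ≥ 551 − 272 − 189 = 90.
So 90 ≤ x < 461; integers 90 through 460: 371 values.

371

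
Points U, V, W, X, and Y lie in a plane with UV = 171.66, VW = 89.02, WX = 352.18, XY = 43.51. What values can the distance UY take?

The maximum is all hops collinear in one direction: 171.66 + 89.02 + 352.18 + 43.51 = 656.37.
The longest hop is 352.18; the others sum to 304.19. Folding the others back against it leaves at least 352.18 − 304.19 = 47.99.

47.99 ≤ UY ≤ 656.37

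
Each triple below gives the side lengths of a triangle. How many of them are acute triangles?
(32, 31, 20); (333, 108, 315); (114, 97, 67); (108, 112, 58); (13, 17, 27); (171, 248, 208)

4

(32,31,20): 20²+31² = 1361 > 1024 = 32² → acute
(333,108,315): 108²+315² = 110889 = 333² → right
(114,97,67): 67²+97² = 13898 > 12996 = 114² → acute
(108,112,58): 58²+108² = 15028 > 12544 = 112² → acute
(13,17,27): 13²+17² = 458 < 729 = 27² → obtuse
(171,248,208): 171²+208² = 72505 > 61504 = 248² → acute
4 of the 6 are acute.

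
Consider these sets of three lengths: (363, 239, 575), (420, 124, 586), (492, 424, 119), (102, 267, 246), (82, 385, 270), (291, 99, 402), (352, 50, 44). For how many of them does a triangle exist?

(239,363,575): 239+363 > 575 → valid
(124,420,586): 124+420 ≤ 586 → not valid
(119,424,492): 119+424 > 492 → valid
(102,246,267): 102+246 > 267 → valid
(82,270,385): 82+270 ≤ 385 → not valid
(99,291,402): 99+291 ≤ 402 → not valid
(44,50,352): 44+50 ≤ 352 → not valid
3 of the 7 triples form a triangle.

3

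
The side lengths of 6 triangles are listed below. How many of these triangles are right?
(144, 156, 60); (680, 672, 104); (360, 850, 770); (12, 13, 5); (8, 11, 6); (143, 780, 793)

5

(144,156,60): 60²+144² = 24336 = 156² → right
(680,672,104): 104²+672² = 462400 = 680² → right
(360,850,770): 360²+770² = 722500 = 850² → right
(12,13,5): 5²+12² = 169 = 13² → right
(8,11,6): 6²+8² = 100 < 121 = 11² → obtuse
(143,780,793): 143²+780² = 628849 = 793² → right
5 of the 6 are right.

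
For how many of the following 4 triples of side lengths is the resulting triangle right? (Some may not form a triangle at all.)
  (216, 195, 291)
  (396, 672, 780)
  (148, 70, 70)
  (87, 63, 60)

(216,195,291): 195²+216² = 84681 = 291² → right
(396,672,780): 396²+672² = 608400 = 780² → right
(148,70,70): 70+70 ≤ 148, not a triangle
(87,63,60): 60²+63² = 7569 = 87² → right
3 of the 4 are right.

3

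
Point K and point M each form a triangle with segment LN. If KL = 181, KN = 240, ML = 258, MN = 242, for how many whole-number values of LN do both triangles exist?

From triangle KLN: 59 < LN < 421.
From triangle MLN: 16 < LN < 500.
Intersection: 59 < LN < 421, so integers 60 through 420: 361 values.

361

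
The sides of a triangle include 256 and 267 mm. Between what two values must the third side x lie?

By the triangle inequality, x must be less than 256 + 267 = 523 and greater than |256 − 267| = 11.

11 < x < 523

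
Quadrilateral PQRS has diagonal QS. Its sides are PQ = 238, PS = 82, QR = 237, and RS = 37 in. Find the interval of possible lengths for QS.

From triangle PQS: |238 − 82| < QS < 238 + 82, i.e. 156 < QS < 320.
From triangle RQS: 200 < QS < 274.
Both must hold, so QS lies in the intersection.

200 < QS < 274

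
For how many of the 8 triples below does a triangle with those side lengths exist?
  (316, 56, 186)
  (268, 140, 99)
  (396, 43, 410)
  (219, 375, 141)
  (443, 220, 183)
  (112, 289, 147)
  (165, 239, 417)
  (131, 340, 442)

(56,186,316): 56+186 ≤ 316 → not valid
(99,140,268): 99+140 ≤ 268 → not valid
(43,396,410): 43+396 > 410 → valid
(141,219,375): 141+219 ≤ 375 → not valid
(183,220,443): 183+220 ≤ 443 → not valid
(112,147,289): 112+147 ≤ 289 → not valid
(165,239,417): 165+239 ≤ 417 → not valid
(131,340,442): 131+340 > 442 → valid
2 of the 8 triples form a triangle.

2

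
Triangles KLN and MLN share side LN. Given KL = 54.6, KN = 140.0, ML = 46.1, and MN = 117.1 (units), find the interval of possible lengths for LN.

From triangle KLN: |54.6 − 140.0| < LN < 54.6 + 140.0, i.e. 85.4 < LN < 194.6.
From triangle MLN: 71.0 < LN < 163.2.
Both must hold, so LN lies in the intersection.

85.4 < LN < 163.2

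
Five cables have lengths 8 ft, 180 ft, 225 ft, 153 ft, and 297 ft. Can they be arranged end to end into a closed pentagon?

A pentagon exists iff every side is shorter than the sum of the others — equivalently, the longest side is less than the sum of the rest.
Longest side 297 < 566 (sum of the remaining 4), so yes.

Yes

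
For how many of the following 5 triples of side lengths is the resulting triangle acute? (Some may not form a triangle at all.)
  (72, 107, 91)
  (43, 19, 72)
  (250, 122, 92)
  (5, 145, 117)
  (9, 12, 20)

1

(72,107,91): 72²+91² = 13465 > 11449 = 107² → acute
(43,19,72): 19+43 ≤ 72, not a triangle
(250,122,92): 92+122 ≤ 250, not a triangle
(5,145,117): 5+117 ≤ 145, not a triangle
(9,12,20): 9²+12² = 225 < 400 = 20² → obtuse
1 of the 5 is acute.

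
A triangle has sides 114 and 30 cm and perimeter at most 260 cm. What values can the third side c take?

Triangle inequality alone gives 84 < c < 144.
The perimeter condition gives c ≤ 260 − 114 − 30 = 116.
Intersecting the two: 84 < c ≤ 116.

84 < c ≤ 116 cm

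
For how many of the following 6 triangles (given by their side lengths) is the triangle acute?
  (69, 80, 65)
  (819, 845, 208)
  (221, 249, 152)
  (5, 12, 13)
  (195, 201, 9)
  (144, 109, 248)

2

(69,80,65): 65²+69² = 8986 > 6400 = 80² → acute
(819,845,208): 208²+819² = 714025 = 845² → right
(221,249,152): 152²+221² = 71945 > 62001 = 249² → acute
(5,12,13): 5²+12² = 169 = 13² → right
(195,201,9): 9²+195² = 38106 < 40401 = 201² → obtuse
(144,109,248): 109²+144² = 32617 < 61504 = 248² → obtuse
2 of the 6 are acute.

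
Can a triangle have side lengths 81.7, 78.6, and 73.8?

Yes

The longest side is 81.7, and the other two sum to 152.4.
Since 152.4 > 81.7, the triangle inequality holds.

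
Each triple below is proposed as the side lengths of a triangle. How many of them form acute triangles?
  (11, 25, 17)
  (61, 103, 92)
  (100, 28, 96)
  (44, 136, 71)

1

(11,25,17): 11²+17² = 410 < 625 = 25² → obtuse
(61,103,92): 61²+92² = 12185 > 10609 = 103² → acute
(100,28,96): 28²+96² = 10000 = 100² → right
(44,136,71): 44+71 ≤ 136, not a triangle
1 of the 4 is acute.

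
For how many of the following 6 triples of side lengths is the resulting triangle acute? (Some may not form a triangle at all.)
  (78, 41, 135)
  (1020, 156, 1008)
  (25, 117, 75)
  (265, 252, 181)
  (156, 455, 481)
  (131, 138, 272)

(78,41,135): 41+78 ≤ 135, not a triangle
(1020,156,1008): 156²+1008² = 1040400 = 1020² → right
(25,117,75): 25+75 ≤ 117, not a triangle
(265,252,181): 181²+252² = 96265 > 70225 = 265² → acute
(156,455,481): 156²+455² = 231361 = 481² → right
(131,138,272): 131+138 ≤ 272, not a triangle
1 of the 6 is acute.

1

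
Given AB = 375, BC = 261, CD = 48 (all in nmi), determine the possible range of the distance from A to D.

66 ≤ AD ≤ 684 nmi

The maximum is all hops collinear in one direction: 375 + 261 + 48 = 684.
The longest hop is 375; the others sum to 309. Folding the others back against it leaves at least 375 − 309 = 66.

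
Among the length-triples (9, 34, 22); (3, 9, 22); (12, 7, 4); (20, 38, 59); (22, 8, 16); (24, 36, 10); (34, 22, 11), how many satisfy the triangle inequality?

1

(9,22,34): 9+22 ≤ 34 → not valid
(3,9,22): 3+9 ≤ 22 → not valid
(4,7,12): 4+7 ≤ 12 → not valid
(20,38,59): 20+38 ≤ 59 → not valid
(8,16,22): 8+16 > 22 → valid
(10,24,36): 10+24 ≤ 36 → not valid
(11,22,34): 11+22 ≤ 34 → not valid
1 of the 7 triples forms a triangle.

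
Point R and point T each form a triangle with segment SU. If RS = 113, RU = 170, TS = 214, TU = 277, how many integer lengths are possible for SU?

From triangle RSU: 57 < SU < 283.
From triangle TSU: 63 < SU < 491.
Intersection: 63 < SU < 283, so integers 64 through 282: 219 values.

219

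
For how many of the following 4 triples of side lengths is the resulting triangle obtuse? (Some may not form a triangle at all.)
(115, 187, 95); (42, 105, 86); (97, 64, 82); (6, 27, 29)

3

(115,187,95): 95²+115² = 22250 < 34969 = 187² → obtuse
(42,105,86): 42²+86² = 9160 < 11025 = 105² → obtuse
(97,64,82): 64²+82² = 10820 > 9409 = 97² → acute
(6,27,29): 6²+27² = 765 < 841 = 29² → obtuse
3 of the 4 are obtuse.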